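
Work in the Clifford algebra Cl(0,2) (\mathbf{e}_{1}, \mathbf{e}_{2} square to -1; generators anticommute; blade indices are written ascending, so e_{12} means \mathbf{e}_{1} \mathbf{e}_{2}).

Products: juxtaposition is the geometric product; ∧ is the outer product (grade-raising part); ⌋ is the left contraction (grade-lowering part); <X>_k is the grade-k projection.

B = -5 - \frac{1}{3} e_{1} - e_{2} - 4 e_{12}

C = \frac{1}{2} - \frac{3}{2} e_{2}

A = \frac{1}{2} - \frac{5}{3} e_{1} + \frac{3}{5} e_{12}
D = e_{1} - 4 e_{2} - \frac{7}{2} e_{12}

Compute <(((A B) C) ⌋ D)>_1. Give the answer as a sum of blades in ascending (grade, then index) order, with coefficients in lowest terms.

step 1: -\frac{59}{90} + \frac{263}{30} e_{1} - \frac{221}{30} e_{2} - \frac{10}{3} e_{12}
step 2: -\frac{512}{45} - \frac{37}{60} e_{1} - \frac{27}{10} e_{2} - \frac{889}{60} e_{12}
step 3: -\frac{1489}{24} - \frac{347}{180} e_{1} + \frac{15607}{360} e_{2} + \frac{1792}{45} e_{12}
step 4: -\frac{347}{180} e_{1} + \frac{15607}{360} e_{2}
Answer: -\frac{347}{180} e_{1} + \frac{15607}{360} e_{2}


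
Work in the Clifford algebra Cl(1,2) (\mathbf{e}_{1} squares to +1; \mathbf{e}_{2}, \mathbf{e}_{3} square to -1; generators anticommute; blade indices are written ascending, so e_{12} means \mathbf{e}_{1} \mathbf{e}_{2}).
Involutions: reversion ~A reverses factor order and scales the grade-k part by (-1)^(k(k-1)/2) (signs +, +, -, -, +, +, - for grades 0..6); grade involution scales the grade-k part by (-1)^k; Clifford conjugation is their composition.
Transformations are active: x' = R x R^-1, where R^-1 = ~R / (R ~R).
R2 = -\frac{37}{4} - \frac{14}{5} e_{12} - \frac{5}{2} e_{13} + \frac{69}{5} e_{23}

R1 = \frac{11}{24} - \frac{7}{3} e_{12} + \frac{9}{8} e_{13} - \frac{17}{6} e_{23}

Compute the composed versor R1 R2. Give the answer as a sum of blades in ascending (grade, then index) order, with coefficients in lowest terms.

Distribute over the terms of R1 (each basis-blade product reordered to ascending indices, repeated generators contracted through their squares):
(\frac{11}{24}) R2 = -\frac{407}{96} - \frac{77}{60} e_{12} - \frac{55}{48} e_{13} + \frac{253}{40} e_{23}
(-\frac{7}{3} e_{12}) R2 = \frac{98}{15} + \frac{259}{12} e_{12} + \frac{161}{5} e_{13} - \frac{35}{6} e_{23}
(\frac{9}{8} e_{13}) R2 = -\frac{45}{16} + \frac{621}{40} e_{12} - \frac{333}{32} e_{13} - \frac{63}{20} e_{23}
(-\frac{17}{6} e_{23}) R2 = \frac{391}{10} - \frac{85}{12} e_{12} + \frac{119}{15} e_{13} + \frac{629}{24} e_{23}
Summing the partial products and collecting blades:
Answer: \frac{6173}{160} + \frac{3449}{120} e_{12} + \frac{4573}{160} e_{13} + \frac{471}{20} e_{23}


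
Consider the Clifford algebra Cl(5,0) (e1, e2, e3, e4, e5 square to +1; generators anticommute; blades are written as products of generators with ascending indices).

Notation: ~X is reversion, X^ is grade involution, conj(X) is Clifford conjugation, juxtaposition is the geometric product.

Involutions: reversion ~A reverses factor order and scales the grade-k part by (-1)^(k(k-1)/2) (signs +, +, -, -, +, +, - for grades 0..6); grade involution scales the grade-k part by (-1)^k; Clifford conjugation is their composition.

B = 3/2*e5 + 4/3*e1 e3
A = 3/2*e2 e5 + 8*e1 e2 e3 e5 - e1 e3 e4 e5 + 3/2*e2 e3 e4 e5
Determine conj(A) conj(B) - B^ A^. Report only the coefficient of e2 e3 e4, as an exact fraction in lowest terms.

first term: 9/4*e2 - 32/3*e2 e5 - 4/3*e4 e5 - 12*e1 e2 e3 + 3/2*e1 e3 e4 - 9/4*e2 e3 e4 - 2*e1 e2 e3 e5 - 2*e1 e2 e4 e5
second term: 9/4*e2 + 32/3*e2 e5 + 4/3*e4 e5 + 12*e1 e2 e3 - 3/2*e1 e3 e4 + 9/4*e2 e3 e4 - 2*e1 e2 e3 e5 - 2*e1 e2 e4 e5
Answer: -9/2


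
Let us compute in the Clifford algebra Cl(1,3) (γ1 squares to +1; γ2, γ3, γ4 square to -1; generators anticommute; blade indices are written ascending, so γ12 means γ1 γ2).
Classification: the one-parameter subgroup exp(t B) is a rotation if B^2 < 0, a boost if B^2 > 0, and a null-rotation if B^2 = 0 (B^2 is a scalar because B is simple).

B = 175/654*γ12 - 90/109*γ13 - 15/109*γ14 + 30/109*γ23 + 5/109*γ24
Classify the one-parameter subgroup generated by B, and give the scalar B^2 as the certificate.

B^2 term by term: the squares give (175/654)^2*(γ12)^2 + (-90/109)^2*(γ13)^2 + (-15/109)^2*(γ14)^2 + (30/109)^2*(γ23)^2 + (5/109)^2*(γ24)^2 = 30625/427716*(+1) + 8100/11881*(+1) + 225/11881*(+1) + 900/11881*(-1) + 25/11881*(-1) = 25/36 (each basis 2-blade squares to minus the product of its generators' squares); cross terms between blades sharing an index anticommute and cancel; the commuting (index-disjoint) pairs give grade-4 terms 2*c*c'*(blade product), which cancel blade by blade — γ1234: 900/11881 - 900/11881 = 0 — confirming B is simple. So B^2 = 25/36.
Answer: boost, certificate B^2 = 25/36. One invariant decides it: the square 25/36 survives every conjugation, and its sign is exactly the classification.


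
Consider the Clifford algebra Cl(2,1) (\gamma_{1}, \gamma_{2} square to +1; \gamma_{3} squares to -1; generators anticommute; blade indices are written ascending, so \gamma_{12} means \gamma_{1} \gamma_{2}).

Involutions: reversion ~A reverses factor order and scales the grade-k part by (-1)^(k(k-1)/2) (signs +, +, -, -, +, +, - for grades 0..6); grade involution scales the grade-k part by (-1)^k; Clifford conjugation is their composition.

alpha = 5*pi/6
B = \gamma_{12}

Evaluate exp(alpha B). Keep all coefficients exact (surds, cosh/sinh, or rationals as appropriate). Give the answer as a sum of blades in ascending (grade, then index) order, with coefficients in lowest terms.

B^2 = (1)^2*(\gamma_{12})^2 = 1*(-1) = -1 (a basis 2-blade squares to minus the product of its generators' squares).
B^2 = -1 — a negative square means the series sums to a rotation: l = 1, alpha*l = \frac{5 \pi}{6}, so exp(alpha B) = cos(\frac{5 \pi}{6}) + (sin(\frac{5 \pi}{6})/1)*B = - \frac{\sqrt{3}}{2} + (\frac{1}{2})*B.
Answer: - \frac{\sqrt{3}}{2} + \frac{1}{2} \gamma_{12}


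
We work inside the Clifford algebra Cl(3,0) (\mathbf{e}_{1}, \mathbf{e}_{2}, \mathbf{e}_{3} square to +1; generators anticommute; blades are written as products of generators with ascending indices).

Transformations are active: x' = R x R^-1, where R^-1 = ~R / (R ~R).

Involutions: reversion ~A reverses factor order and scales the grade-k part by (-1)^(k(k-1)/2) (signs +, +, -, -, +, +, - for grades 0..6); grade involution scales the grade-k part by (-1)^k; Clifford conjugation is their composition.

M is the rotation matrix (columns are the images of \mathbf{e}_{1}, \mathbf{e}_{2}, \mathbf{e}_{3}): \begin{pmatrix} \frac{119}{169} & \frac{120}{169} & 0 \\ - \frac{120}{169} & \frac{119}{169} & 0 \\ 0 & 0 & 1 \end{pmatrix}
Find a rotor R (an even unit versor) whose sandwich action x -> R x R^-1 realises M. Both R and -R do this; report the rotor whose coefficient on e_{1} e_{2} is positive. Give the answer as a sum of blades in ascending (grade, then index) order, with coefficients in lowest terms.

Method: write R = a + b12*e_{1} e_{2} + b13*e_{1} e_{3} + b23*e_{2} e_{3} with a^2 + b12^2 + b13^2 + b23^2 = 1 (so R^-1 = ~R). Expanding the columns R e_j ~R gives tr M = 4a^2 - 1 and, from the antisymmetric part, M21 - M12 = -4a*b12, M13 - M31 = 4a*b13, M32 - M23 = -4a*b23.
Here tr M = \frac{407}{169}, so a^2 = (1 + tr M)/4 = \frac{144}{169} and a = ±\frac{12}{13}. Taking a = \frac{12}{13}: M21 - M12 = -\frac{240}{169}, M13 - M31 = 0, M32 - M23 = 0, giving b12 = \frac{5}{13}, b13 = 0, b23 = 0, i.e. R = \frac{12}{13} + \frac{5}{13} e_{1} e_{2}.
Its e_{1} e_{2} coefficient is already positive.
Answer: \frac{12}{13} + \frac{5}{13} e_{1} e_{2}. Sheet selection: the two-to-one cover makes ±R indistinguishable at the matrix level (trace \frac{407}{169}), so uniqueness comes from the required sign on e_{1} e_{2}.


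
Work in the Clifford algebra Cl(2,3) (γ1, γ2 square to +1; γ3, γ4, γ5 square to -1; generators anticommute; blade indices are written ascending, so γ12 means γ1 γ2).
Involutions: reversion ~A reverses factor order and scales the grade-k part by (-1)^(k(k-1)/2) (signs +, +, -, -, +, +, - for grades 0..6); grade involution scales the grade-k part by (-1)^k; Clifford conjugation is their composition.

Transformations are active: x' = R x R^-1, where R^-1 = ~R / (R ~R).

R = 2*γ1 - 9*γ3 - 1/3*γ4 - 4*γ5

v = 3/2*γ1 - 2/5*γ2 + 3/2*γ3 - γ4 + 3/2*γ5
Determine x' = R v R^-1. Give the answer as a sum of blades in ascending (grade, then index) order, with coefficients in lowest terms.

~R = 2*γ1 - 9*γ3 - 1/3*γ4 - 4*γ5, and R ~R = -838/9, so R^-1 = ~R / (-838/9).
R v = 133/6 - 4/5*γ12 + 33/2*γ13 - 3/2*γ14 + 9*γ15 - 18/5*γ23 - 2/15*γ24 - 8/5*γ25 + 19/2*γ34 - 15/2*γ35 - 9/2*γ45
Answer: -2055/838*γ1 + 2/5*γ2 + 1167/419*γ3 + 971/838*γ4 + 339/838*γ5


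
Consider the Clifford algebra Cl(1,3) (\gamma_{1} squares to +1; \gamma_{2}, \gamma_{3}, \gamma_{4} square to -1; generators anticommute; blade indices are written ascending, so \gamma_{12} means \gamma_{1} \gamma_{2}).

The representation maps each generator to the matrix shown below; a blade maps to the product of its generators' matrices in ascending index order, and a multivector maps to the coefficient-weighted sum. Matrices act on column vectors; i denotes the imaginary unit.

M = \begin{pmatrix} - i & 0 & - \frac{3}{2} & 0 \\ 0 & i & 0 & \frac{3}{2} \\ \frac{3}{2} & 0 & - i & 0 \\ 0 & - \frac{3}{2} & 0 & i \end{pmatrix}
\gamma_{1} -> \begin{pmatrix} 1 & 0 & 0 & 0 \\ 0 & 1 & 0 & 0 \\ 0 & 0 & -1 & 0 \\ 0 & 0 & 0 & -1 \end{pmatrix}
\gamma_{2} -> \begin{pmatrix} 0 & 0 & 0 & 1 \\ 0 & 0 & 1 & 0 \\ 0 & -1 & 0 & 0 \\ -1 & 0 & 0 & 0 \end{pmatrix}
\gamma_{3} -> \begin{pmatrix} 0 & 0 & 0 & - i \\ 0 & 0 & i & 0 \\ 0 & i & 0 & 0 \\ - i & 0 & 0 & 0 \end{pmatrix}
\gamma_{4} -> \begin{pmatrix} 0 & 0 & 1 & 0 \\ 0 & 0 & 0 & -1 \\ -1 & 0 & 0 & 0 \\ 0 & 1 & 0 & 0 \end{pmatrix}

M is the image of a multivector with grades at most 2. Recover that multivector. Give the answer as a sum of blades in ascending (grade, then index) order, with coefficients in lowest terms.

Method: the blade images are trace-orthogonal — tr(rho(e_A) rho(e_B)^-1) = 4 if A = B and 0 otherwise — and rho(e_A)^-1 = (e_A)^2 * rho(e_A) with (e_A)^2 = +1 or -1, so the coefficient of e_A in the preimage is (e_A)^2 * tr(M rho(e_A))/4.
Nonzero projections over blades of grade <= 2: \gamma_{4}: (\gamma_{4})^2 = -1, tr(M rho(\gamma_{4})) = 6, coefficient -\frac{3}{2}; \gamma_{23}: (\gamma_{23})^2 = -1, tr(M rho(\gamma_{23})) = -4, coefficient 1. Every other blade of grade <= 2 projects to 0.
Answer: -\frac{3}{2} \gamma_{4} + \gamma_{23}


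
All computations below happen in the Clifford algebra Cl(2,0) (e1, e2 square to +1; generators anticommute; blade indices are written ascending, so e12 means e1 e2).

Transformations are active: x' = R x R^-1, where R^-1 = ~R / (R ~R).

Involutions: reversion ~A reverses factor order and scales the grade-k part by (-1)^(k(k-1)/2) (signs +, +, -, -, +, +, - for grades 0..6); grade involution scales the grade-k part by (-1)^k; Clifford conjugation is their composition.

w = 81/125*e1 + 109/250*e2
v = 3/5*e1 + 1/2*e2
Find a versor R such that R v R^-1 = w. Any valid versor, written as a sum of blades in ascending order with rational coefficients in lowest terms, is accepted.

R = v + w = 156/125*e1 + 117/125*e2 works: the equal norms (61/100) guarantee its sandwich swaps v into w.
Answer: 156/125*e1 + 117/125*e2


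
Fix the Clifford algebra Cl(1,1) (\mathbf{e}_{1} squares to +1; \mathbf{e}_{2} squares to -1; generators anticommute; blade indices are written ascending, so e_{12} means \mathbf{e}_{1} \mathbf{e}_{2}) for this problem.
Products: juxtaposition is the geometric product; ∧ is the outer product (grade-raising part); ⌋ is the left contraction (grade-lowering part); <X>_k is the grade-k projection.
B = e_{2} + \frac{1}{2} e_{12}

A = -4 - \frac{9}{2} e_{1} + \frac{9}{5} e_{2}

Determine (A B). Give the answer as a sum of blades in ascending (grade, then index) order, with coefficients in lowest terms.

step 1: -\frac{9}{5} + \frac{9}{10} e_{1} - \frac{25}{4} e_{2} - \frac{13}{2} e_{12}
Answer: -\frac{9}{5} + \frac{9}{10} e_{1} - \frac{25}{4} e_{2} - \frac{13}{2} e_{12}


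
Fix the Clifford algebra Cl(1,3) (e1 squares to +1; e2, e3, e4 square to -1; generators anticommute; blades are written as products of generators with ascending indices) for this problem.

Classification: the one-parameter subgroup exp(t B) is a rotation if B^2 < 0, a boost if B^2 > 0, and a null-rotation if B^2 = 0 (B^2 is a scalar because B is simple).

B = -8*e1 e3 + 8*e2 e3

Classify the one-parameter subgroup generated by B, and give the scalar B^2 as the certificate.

B^2 term by term: the squares give (-8)^2*(e1 e3)^2 + (8)^2*(e2 e3)^2 = 64*(+1) + 64*(-1) = 0 (each basis 2-blade squares to minus the product of its generators' squares); cross terms between blades sharing an index anticommute and cancel. So B^2 = 0.
Answer: null-rotation, certificate B^2 = 0. The invariant at work: B^2 = 0 is unchanged by conjugation, hence its sign classifies the subgroup whatever basis B is written in.


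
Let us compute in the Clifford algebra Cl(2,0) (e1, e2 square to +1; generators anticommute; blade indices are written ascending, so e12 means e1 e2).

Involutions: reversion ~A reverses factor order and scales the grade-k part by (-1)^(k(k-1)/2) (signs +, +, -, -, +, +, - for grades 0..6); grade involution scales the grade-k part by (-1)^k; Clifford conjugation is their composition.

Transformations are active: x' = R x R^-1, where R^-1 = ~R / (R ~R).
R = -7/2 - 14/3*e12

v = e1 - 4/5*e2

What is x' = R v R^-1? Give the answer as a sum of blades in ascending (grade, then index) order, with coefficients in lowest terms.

~R = -7/2 + 14/3*e12, and R ~R = 1225/36, so R^-1 = ~R / (1225/36).
R v = 7/30*e1 + 112/15*e2
Answer: -131/125*e1 - 92/125*e2


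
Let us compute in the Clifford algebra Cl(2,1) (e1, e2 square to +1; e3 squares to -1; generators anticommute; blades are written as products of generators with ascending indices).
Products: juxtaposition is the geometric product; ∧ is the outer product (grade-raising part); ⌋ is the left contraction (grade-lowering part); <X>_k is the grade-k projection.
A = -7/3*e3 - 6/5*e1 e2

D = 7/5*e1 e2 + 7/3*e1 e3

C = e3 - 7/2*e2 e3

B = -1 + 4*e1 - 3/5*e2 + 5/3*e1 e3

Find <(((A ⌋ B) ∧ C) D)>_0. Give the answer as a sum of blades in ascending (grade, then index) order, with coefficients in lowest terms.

step 1: -35/9*e1
step 2: -35/9*e1 e3 + 245/18*e1 e2 e3
step 3: -245/27 - 1715/54*e2 - 343/18*e3 - 49/9*e2 e3
step 4: -245/27
Answer: -245/27


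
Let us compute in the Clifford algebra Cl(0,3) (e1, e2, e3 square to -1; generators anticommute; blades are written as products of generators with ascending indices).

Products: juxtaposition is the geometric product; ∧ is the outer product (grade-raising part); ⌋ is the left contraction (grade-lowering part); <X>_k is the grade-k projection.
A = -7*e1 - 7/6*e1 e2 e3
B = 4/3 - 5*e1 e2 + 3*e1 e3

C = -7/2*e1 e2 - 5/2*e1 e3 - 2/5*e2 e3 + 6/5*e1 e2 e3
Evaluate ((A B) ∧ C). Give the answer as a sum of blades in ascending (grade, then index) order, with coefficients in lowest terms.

step 1: -28/3*e1 - 77/2*e2 + 91/6*e3 - 14/9*e1 e2 e3
step 2: -728/5*e1 e2 e3
Answer: -728/5*e1 e2 e3


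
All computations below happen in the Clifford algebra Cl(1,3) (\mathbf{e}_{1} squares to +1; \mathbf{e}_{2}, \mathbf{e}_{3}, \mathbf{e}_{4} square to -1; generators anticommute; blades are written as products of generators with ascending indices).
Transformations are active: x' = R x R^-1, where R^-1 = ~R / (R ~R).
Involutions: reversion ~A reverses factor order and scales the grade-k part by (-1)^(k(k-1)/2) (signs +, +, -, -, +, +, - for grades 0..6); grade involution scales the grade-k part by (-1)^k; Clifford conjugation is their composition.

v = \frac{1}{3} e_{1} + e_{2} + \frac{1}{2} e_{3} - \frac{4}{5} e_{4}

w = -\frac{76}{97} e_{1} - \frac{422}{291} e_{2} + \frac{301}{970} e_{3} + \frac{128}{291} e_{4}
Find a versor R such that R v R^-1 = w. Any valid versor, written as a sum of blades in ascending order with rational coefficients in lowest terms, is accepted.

Sketch: the shared square -\frac{1601}{900} makes R = v + w = -\frac{131}{291} e_{1} - \frac{131}{291} e_{2} + \frac{393}{485} e_{3} - \frac{524}{1455} e_{4} the natural versor; its sandwich fixes that direction, negates (v - w)/2, and sends v to w.
Answer: -\frac{131}{291} e_{1} - \frac{131}{291} e_{2} + \frac{393}{485} e_{3} - \frac{524}{1455} e_{4}


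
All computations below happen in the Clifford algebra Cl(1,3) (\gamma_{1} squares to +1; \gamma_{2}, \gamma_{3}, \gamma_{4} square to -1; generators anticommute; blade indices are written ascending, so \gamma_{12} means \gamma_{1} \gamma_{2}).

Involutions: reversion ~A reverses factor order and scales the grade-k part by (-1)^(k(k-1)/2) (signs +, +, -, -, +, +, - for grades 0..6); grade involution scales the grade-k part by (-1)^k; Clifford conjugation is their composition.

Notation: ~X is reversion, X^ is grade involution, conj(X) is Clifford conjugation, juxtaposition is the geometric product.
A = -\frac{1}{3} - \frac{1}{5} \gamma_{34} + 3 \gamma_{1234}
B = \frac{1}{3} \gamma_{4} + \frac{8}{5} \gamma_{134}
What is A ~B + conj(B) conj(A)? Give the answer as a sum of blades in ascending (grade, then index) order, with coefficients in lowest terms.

first term: -\frac{8}{25} \gamma_{1} - \frac{24}{5} \gamma_{2} + \frac{1}{15} \gamma_{3} - \frac{1}{9} \gamma_{4} - \gamma_{123} + \frac{8}{15} \gamma_{134}
second term: -\frac{8}{25} \gamma_{1} - \frac{24}{5} \gamma_{2} - \frac{1}{15} \gamma_{3} + \frac{1}{9} \gamma_{4} - \gamma_{123} - \frac{8}{15} \gamma_{134}
Answer: -\frac{16}{25} \gamma_{1} - \frac{48}{5} \gamma_{2} - 2 \gamma_{123}


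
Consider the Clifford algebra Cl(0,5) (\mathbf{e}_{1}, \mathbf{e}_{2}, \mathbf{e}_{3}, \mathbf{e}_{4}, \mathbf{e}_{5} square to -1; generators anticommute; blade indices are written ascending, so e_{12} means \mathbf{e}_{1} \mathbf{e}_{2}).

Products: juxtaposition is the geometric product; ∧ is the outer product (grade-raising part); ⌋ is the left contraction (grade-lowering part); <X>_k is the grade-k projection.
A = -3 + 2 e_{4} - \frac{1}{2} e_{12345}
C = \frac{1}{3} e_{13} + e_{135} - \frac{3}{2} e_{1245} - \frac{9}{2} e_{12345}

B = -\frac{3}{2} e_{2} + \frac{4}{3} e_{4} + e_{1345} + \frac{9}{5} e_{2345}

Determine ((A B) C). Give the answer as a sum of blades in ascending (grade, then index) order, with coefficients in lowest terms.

step 1: -\frac{8}{3} - \frac{9}{10} e_{1} + 5 e_{2} - 4 e_{4} + 3 e_{24} - 2 e_{135} - \frac{18}{5} e_{235} - \frac{2}{3} e_{1235} - \frac{9}{4} e_{1345} - \frac{27}{5} e_{2345}
step 2: -2 + \frac{243}{10} e_{1} - \frac{227}{24} e_{2} + \frac{3}{10} e_{3} - \frac{21}{4} e_{4} + \frac{2}{3} e_{5} - \frac{18}{5} e_{12} - \frac{809}{90} e_{13} + \frac{81}{5} e_{14} + \frac{9}{2} e_{15} + \frac{27}{8} e_{23} - 9 e_{24} - \frac{2}{9} e_{25} - e_{34} + \frac{9}{10} e_{35} + \frac{3}{4} e_{45} - \frac{5}{3} e_{123} - \frac{27}{5} e_{124} - \frac{24}{5} e_{125} + \frac{61}{15} e_{134} - \frac{97}{6} e_{135} - \frac{15}{2} e_{145} - 3 e_{234} - \frac{27}{20} e_{245} - e_{1234} + 13 e_{1235} + \frac{29}{5} e_{1245} - \frac{53}{2} e_{1345} - \frac{81}{20} e_{2345} + 9 e_{12345}
Answer: -2 + \frac{243}{10} e_{1} - \frac{227}{24} e_{2} + \frac{3}{10} e_{3} - \frac{21}{4} e_{4} + \frac{2}{3} e_{5} - \frac{18}{5} e_{12} - \frac{809}{90} e_{13} + \frac{81}{5} e_{14} + \frac{9}{2} e_{15} + \frac{27}{8} e_{23} - 9 e_{24} - \frac{2}{9} e_{25} - e_{34} + \frac{9}{10} e_{35} + \frac{3}{4} e_{45} - \frac{5}{3} e_{123} - \frac{27}{5} e_{124} - \frac{24}{5} e_{125} + \frac{61}{15} e_{134} - \frac{97}{6} e_{135} - \frac{15}{2} e_{145} - 3 e_{234} - \frac{27}{20} e_{245} - e_{1234} + 13 e_{1235} + \frac{29}{5} e_{1245} - \frac{53}{2} e_{1345} - \frac{81}{20} e_{2345} + 9 e_{12345}


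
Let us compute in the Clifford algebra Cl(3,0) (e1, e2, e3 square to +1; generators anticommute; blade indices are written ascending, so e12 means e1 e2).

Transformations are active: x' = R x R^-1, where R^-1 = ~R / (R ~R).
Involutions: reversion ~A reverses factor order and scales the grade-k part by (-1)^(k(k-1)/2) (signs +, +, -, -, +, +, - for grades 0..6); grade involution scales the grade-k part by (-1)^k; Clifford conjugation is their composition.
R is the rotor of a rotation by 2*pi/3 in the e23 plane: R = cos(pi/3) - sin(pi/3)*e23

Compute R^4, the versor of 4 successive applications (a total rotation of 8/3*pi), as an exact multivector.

The rotor phase is half the rotation angle and phases add under composition, so 4 steps in the e23 plane accumulate phase 4*(pi/3) = 4*pi/3: R^4 = cos(4*pi/3) - sin(4*pi/3)*e23.
cos(4*pi/3) = -1/2 and sin(4*pi/3) = -sqrt(3)/2, so R^4 = -1/2 + sqrt(3)/2*e23. The net rotation is 2/3*pi (after discarding 1 full turn, each of which contributes a factor -1 to the rotor); the rotor keeps the half-angle phase exactly.
Answer: -1/2 + sqrt(3)/2*e23


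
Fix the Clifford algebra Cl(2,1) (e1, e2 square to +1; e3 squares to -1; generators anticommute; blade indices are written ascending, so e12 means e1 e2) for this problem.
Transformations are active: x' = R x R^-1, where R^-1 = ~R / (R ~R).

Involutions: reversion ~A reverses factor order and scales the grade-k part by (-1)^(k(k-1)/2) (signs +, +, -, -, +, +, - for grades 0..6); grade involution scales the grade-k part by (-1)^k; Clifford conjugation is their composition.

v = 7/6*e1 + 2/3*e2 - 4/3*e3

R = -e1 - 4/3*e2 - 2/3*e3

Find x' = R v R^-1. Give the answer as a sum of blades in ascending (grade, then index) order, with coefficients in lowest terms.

~R = -e1 - 4/3*e2 - 2/3*e3, and R ~R = 7/3, so R^-1 = ~R / (7/3).
R v = -53/18 + 8/9*e12 + 19/9*e13 + 20/9*e23
Answer: 19/14*e1 + 170/63*e2 + 190/63*e3


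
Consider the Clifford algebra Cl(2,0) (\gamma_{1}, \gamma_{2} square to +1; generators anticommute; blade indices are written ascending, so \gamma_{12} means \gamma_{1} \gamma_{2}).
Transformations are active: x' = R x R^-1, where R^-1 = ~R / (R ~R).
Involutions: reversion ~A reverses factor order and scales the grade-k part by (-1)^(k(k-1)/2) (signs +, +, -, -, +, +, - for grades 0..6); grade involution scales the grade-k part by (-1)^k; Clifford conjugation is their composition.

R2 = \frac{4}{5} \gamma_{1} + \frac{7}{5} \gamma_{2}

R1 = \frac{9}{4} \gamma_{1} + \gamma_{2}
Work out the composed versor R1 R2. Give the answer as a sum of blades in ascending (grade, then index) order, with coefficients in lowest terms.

Distribute over the terms of R1 (each basis-blade product reordered to ascending indices, repeated generators contracted through their squares):
(\frac{9}{4} \gamma_{1}) R2 = \frac{9}{5} + \frac{63}{20} \gamma_{12}
(\gamma_{2}) R2 = \frac{7}{5} - \frac{4}{5} \gamma_{12}
Summing the partial products and collecting blades:
Answer: \frac{16}{5} + \frac{47}{20} \gamma_{12}


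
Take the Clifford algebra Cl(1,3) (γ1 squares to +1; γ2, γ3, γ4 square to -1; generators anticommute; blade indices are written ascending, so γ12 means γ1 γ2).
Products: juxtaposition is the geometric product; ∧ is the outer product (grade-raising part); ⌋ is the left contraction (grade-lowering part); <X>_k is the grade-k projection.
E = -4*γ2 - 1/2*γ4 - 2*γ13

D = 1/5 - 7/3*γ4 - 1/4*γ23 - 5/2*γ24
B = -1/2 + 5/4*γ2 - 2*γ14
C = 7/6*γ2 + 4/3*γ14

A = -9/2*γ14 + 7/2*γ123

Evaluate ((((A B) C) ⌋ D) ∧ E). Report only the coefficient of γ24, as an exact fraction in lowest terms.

step 1: 9 + 35/8*γ13 + 9/4*γ14 - 7/4*γ123 + 45/8*γ124 - 7*γ234
step 2: 3 + 3*γ2 - 49/24*γ13 + 297/16*γ14 + 7/3*γ34 - 231/16*γ123 - 21/8*γ124 - 7/3*γ234
step 3: 3/5 + 3/4*γ3 + 1/2*γ4 - 3/4*γ23 - 15/2*γ24
step 4: -12/5*γ2 - 3/10*γ4 - 6/5*γ13 + 3*γ23 + 2*γ24 - 3/8*γ34 - γ134 + 3/8*γ234 - 15*γ1234
Answer: 2


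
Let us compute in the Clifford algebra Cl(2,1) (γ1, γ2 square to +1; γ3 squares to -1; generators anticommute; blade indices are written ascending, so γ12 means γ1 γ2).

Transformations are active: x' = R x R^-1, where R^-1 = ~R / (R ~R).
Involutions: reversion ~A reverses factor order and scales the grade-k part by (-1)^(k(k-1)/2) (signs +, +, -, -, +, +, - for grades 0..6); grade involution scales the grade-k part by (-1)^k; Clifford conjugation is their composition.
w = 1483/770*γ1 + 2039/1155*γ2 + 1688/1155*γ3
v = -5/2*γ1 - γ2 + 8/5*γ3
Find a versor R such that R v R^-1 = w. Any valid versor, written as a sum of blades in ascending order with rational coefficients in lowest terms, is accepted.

Construction: equal norms (both 469/100) license R = v + w = -221/385*γ1 + 884/1155*γ2 + 3536/1155*γ3 — nothing changes along that direction, while (v - w)/2 changes sign, so v maps onto w.
Answer: -221/385*γ1 + 884/1155*γ2 + 3536/1155*γ3


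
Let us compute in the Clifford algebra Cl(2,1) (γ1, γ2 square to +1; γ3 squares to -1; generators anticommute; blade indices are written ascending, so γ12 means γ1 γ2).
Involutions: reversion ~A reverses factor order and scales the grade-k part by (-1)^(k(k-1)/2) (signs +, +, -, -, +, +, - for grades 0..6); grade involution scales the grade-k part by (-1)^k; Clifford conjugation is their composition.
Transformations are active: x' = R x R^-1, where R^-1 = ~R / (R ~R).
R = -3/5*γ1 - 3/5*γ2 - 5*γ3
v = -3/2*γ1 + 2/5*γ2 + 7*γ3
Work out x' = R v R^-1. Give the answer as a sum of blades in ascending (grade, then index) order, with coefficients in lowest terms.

~R = -3/5*γ1 - 3/5*γ2 - 5*γ3, and R ~R = -607/25, so R^-1 = ~R / (-607/25).
R v = 1783/50 - 57/50*γ12 - 117/10*γ13 - 11/5*γ23
Answer: 19803/6070*γ1 + 827/607*γ2 + 4666/607*γ3


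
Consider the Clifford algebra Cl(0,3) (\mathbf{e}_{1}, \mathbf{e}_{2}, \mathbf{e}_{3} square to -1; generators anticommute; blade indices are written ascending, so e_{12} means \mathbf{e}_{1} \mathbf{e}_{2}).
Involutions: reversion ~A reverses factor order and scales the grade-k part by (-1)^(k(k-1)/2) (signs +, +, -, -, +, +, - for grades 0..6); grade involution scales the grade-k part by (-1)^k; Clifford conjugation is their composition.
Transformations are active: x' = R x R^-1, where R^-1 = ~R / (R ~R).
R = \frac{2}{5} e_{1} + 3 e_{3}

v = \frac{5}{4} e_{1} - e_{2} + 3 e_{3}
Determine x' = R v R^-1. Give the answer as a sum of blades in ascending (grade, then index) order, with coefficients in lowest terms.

~R = \frac{2}{5} e_{1} + 3 e_{3}, and R ~R = -\frac{229}{25}, so R^-1 = ~R / (-\frac{229}{25}).
R v = -\frac{19}{2} - \frac{2}{5} e_{12} - \frac{51}{20} e_{13} + 3 e_{23}
Answer: -\frac{385}{916} e_{1} + e_{2} + \frac{738}{229} e_{3}


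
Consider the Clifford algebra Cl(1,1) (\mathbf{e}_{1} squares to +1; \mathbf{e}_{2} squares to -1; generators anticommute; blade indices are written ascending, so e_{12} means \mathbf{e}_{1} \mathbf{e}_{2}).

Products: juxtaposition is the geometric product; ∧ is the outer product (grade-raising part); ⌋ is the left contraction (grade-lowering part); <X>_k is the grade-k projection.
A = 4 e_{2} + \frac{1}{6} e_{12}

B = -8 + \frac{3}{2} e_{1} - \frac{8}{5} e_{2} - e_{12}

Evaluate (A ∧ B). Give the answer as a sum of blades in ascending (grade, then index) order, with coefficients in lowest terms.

step 1: -32 e_{2} - \frac{22}{3} e_{12}
Answer: -32 e_{2} - \frac{22}{3} e_{12}


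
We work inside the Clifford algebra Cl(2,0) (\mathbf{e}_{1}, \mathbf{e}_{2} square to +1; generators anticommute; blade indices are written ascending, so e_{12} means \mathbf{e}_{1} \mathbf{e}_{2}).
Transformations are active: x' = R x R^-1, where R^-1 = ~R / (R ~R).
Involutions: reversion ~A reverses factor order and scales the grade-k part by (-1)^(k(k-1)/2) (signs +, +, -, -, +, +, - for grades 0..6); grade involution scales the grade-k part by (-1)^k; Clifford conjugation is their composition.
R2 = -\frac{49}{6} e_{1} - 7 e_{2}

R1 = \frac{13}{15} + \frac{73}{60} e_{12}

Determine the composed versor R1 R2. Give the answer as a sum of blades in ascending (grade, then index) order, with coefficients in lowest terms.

Distribute over the terms of R1 (each basis-blade product reordered to ascending indices, repeated generators contracted through their squares):
(\frac{13}{15}) R2 = -\frac{637}{90} e_{1} - \frac{91}{15} e_{2}
(\frac{73}{60} e_{12}) R2 = -\frac{511}{60} e_{1} + \frac{3577}{360} e_{2}
Summing the partial products and collecting blades:
Answer: -\frac{2807}{180} e_{1} + \frac{1393}{360} e_{2}


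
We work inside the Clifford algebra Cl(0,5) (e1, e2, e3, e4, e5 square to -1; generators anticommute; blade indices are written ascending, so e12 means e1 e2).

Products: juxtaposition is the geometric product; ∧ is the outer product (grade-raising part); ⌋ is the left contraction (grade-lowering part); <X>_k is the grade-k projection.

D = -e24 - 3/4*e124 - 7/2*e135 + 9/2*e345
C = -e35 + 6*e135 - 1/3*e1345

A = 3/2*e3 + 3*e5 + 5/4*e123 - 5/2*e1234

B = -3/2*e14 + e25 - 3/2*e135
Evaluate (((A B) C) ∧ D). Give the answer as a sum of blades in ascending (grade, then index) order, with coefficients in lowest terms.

step 1: 3*e2 + 9/2*e13 - 9/4*e15 - 15/4*e23 - 15/8*e25 + 9/4*e134 + 5/4*e135 - 9/2*e145 + 15/8*e234 - 3/2*e235 + 15/4*e245 + 5/2*e1345
step 2: 20/3 + 5/4*e1 - 3/2*e2 - 12*e3 + 185/12*e4 - 111/4*e5 - 9*e12 + 9/4*e13 - 5/2*e14 + 9/2*e15 + 15/8*e23 - 15/4*e25 - 111/4*e34 - 12*e45 - 25/2*e123 - 1/2*e124 + 175/8*e125 - 9/2*e134 - 9/4*e145 + 15/4*e234 - 3*e235 - 15/8*e245 + 175/8*e1234 - 18*e1235 - 25/2*e1245 + e12345
step 3: -20/3*e24 - 25/4*e124 - 70/3*e135 - 12*e234 + 111/4*e245 + 30*e345 + 45/4*e1234 - 21/4*e1235 - 405/16*e1245 - 145/3*e1345 - 27/4*e2345 - 81/2*e12345
Answer: -20/3*e24 - 25/4*e124 - 70/3*e135 - 12*e234 + 111/4*e245 + 30*e345 + 45/4*e1234 - 21/4*e1235 - 405/16*e1245 - 145/3*e1345 - 27/4*e2345 - 81/2*e12345


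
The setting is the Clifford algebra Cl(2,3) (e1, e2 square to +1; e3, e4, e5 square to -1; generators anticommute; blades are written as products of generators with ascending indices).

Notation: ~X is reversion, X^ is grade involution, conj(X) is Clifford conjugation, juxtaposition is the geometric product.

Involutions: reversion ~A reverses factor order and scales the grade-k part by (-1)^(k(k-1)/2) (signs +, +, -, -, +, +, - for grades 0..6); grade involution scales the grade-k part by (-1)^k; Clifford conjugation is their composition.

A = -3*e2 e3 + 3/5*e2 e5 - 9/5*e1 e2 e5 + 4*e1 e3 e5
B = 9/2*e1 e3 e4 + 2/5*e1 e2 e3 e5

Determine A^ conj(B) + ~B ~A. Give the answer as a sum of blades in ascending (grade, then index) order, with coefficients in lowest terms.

first term: 8/5*e2 - 18/25*e3 - 6/25*e1 e3 - 6/5*e1 e5 + 18*e4 e5 + 27/2*e1 e2 e4 + 81/10*e2 e3 e4 e5 + 27/10*e1 e2 e3 e4 e5
second term: -8/5*e2 + 18/25*e3 + 6/25*e1 e3 + 6/5*e1 e5 + 18*e4 e5 - 27/2*e1 e2 e4 - 81/10*e2 e3 e4 e5 + 27/10*e1 e2 e3 e4 e5
Answer: 36*e4 e5 + 27/5*e1 e2 e3 e4 e5


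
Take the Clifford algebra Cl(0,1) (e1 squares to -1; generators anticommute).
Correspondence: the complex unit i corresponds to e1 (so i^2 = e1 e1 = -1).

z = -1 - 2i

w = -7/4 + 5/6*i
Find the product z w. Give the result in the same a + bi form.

In blades: z = -1 - 2*e1, w = -7/4 + 5/6*e1.
Distribute z over w term by term (generator squares from the signature, products reordered to ascending indices): (-1)*w = 7/4 - 5/6*e1; (-2*e1)*w = 5/3 + 7/2*e1.
Sum: 41/12 + 8/3*e1; translating back through the correspondence:
Answer: 41/12 + 8/3*i


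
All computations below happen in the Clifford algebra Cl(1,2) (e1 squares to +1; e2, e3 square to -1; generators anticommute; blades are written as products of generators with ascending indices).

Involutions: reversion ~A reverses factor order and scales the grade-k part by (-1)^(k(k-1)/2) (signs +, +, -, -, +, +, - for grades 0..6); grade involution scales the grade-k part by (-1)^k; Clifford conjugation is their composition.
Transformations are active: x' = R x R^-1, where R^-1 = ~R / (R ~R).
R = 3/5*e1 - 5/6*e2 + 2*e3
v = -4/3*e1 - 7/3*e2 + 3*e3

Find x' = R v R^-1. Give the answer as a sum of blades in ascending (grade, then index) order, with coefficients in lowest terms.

~R = 3/5*e1 - 5/6*e2 + 2*e3, and R ~R = -3901/900, so R^-1 = ~R / (-3901/900).
R v = -787/90 - 113/45*e1 e2 + 67/15*e1 e3 + 13/6*e2 e3
Answer: 43936/11703*e1 - 12043/11703*e2 + 19777/3901*e3


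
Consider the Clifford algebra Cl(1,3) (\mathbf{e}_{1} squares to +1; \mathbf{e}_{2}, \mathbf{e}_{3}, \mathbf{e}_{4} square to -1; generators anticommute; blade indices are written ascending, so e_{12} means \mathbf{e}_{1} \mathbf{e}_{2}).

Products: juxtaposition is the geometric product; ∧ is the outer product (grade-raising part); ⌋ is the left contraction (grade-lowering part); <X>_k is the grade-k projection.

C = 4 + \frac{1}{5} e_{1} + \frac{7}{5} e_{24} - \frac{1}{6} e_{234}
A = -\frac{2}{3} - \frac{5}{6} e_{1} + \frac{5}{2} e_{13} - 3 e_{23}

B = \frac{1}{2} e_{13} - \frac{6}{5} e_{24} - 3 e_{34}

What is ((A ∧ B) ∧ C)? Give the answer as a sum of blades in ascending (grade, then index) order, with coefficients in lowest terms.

step 1: -\frac{1}{3} e_{13} + \frac{4}{5} e_{24} + 2 e_{34} + e_{124} + \frac{5}{2} e_{134} + 3 e_{1234}
step 2: -\frac{4}{3} e_{13} + \frac{16}{5} e_{24} + 8 e_{34} + \frac{104}{25} e_{124} + \frac{52}{5} e_{134} + \frac{187}{15} e_{1234}
Answer: -\frac{4}{3} e_{13} + \frac{16}{5} e_{24} + 8 e_{34} + \frac{104}{25} e_{124} + \frac{52}{5} e_{134} + \frac{187}{15} e_{1234}


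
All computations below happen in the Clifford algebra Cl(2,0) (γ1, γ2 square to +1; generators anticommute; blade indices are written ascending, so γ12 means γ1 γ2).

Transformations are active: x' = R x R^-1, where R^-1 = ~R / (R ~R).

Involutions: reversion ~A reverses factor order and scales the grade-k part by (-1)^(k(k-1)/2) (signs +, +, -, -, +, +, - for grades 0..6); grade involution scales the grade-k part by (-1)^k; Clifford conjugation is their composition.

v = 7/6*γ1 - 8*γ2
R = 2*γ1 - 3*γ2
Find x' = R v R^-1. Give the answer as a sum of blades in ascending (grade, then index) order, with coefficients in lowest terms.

~R = 2*γ1 - 3*γ2, and R ~R = 13, so R^-1 = ~R / (13).
R v = 79/3 - 25/2*γ12
Answer: 541/78*γ1 - 54/13*γ2


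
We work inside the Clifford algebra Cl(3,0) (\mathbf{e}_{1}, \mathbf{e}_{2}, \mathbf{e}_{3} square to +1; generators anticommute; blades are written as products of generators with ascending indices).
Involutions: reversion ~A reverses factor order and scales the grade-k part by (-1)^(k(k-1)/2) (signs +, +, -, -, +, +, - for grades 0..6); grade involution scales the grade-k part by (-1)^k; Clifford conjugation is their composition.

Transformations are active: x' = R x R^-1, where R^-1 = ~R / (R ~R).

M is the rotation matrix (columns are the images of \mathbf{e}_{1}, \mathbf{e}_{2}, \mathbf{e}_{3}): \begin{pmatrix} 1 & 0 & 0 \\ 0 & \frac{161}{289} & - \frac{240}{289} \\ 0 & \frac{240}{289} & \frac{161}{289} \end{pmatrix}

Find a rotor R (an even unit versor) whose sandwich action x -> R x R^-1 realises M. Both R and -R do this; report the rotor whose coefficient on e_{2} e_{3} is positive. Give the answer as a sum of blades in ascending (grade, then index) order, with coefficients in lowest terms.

Method: write R = a + b12*e_{1} e_{2} + b13*e_{1} e_{3} + b23*e_{2} e_{3} with a^2 + b12^2 + b13^2 + b23^2 = 1 (so R^-1 = ~R). Expanding the columns R e_j ~R gives tr M = 4a^2 - 1 and, from the antisymmetric part, M21 - M12 = -4a*b12, M13 - M31 = 4a*b13, M32 - M23 = -4a*b23.
Here tr M = \frac{611}{289}, so a^2 = (1 + tr M)/4 = \frac{225}{289} and a = ±\frac{15}{17}. Taking a = \frac{15}{17}: M21 - M12 = 0, M13 - M31 = 0, M32 - M23 = \frac{480}{289}, giving b12 = 0, b13 = 0, b23 = -\frac{8}{17}, i.e. R = \frac{15}{17} - \frac{8}{17} e_{2} e_{3}.
Its e_{2} e_{3} coefficient is negative, so report the other preimage -R.
Answer: -\frac{15}{17} + \frac{8}{17} e_{2} e_{3}. Sheet selection: the two-to-one cover makes ±R indistinguishable at the matrix level (trace \frac{611}{289}), so uniqueness comes from the required sign on e_{2} e_{3}.


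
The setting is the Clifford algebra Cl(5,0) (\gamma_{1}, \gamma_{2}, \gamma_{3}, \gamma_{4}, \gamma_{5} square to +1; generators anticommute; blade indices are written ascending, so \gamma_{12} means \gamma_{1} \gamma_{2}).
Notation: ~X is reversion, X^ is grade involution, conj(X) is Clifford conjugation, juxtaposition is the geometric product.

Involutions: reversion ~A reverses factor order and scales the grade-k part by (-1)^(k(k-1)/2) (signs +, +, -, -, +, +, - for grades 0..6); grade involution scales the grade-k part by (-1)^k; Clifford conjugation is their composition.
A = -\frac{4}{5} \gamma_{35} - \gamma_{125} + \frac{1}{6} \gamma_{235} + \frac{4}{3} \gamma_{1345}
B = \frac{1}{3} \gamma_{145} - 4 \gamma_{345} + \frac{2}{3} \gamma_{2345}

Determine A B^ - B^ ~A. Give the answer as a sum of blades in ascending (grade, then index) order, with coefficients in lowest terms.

first term: -\frac{16}{3} \gamma_{1} - \frac{4}{9} \gamma_{3} - \frac{139}{45} \gamma_{4} + \frac{8}{9} \gamma_{12} - \frac{1}{5} \gamma_{24} + \frac{2}{5} \gamma_{134} - \frac{73}{18} \gamma_{1234}
second term: \frac{16}{3} \gamma_{1} + \frac{4}{9} \gamma_{3} + \frac{149}{45} \gamma_{4} - \frac{8}{9} \gamma_{12} + \frac{13}{15} \gamma_{24} - \frac{14}{15} \gamma_{134} + \frac{73}{18} \gamma_{1234}
Answer: -\frac{32}{3} \gamma_{1} - \frac{8}{9} \gamma_{3} - \frac{32}{5} \gamma_{4} + \frac{16}{9} \gamma_{12} - \frac{16}{15} \gamma_{24} + \frac{4}{3} \gamma_{134} - \frac{73}{9} \gamma_{1234}


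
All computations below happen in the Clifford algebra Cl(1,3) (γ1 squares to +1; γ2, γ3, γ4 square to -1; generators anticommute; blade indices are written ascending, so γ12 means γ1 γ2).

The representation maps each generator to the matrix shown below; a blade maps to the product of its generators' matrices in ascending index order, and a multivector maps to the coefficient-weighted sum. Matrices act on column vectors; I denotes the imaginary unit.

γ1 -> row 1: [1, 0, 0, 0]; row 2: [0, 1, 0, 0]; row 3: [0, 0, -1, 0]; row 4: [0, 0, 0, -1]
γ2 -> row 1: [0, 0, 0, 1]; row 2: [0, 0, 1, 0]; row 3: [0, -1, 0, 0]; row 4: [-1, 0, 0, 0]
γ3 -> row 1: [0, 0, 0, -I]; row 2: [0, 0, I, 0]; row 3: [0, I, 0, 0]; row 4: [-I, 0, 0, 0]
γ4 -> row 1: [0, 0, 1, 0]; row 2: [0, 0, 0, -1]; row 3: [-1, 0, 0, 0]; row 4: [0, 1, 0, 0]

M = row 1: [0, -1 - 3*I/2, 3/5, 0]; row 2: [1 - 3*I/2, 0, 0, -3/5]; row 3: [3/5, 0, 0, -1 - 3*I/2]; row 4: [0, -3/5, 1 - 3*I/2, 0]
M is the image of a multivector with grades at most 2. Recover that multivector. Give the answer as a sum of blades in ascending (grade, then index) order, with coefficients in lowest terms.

Method: the blade images are trace-orthogonal — tr(rho(e_A) rho(e_B)^-1) = 4 if A = B and 0 otherwise — and rho(e_A)^-1 = (e_A)^2 * rho(e_A) with (e_A)^2 = +1 or -1, so the coefficient of e_A in the preimage is (e_A)^2 * tr(M rho(e_A))/4.
Nonzero projections over blades of grade <= 2: γ14: (γ14)^2 = +1, tr(M rho(γ14)) = 12/5, coefficient 3/5; γ24: (γ24)^2 = -1, tr(M rho(γ24)) = 4, coefficient -1; γ34: (γ34)^2 = -1, tr(M rho(γ34)) = -6, coefficient 3/2. Every other blade of grade <= 2 projects to 0.
Answer: 3/5*γ14 - γ24 + 3/2*γ34


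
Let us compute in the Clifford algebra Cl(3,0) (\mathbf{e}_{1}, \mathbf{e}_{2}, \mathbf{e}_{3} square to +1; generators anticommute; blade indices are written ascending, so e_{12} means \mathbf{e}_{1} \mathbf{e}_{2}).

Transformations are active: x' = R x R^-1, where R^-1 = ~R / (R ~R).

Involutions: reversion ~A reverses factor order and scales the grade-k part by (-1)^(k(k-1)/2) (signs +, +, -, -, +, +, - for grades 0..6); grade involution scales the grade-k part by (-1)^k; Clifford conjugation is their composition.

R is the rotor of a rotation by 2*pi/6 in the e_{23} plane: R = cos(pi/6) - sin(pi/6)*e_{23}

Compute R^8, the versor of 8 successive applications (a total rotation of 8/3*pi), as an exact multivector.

The rotor phase is half the rotation angle and phases add under composition, so 8 steps in the e_{23} plane accumulate phase 8*(pi/6) = \frac{4 \pi}{3}: R^8 = cos(\frac{4 \pi}{3}) - sin(\frac{4 \pi}{3})*e_{23}.
cos(\frac{4 \pi}{3}) = - \frac{1}{2} and sin(\frac{4 \pi}{3}) = - \frac{\sqrt{3}}{2}, so R^8 = -\frac{1}{2} + \frac{\sqrt{3}}{2} e_{23}. The net rotation is 2/3*pi (after discarding 1 full turn, each of which contributes a factor -1 to the rotor); the rotor keeps the half-angle phase exactly.
Answer: -\frac{1}{2} + \frac{\sqrt{3}}{2} e_{23}
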